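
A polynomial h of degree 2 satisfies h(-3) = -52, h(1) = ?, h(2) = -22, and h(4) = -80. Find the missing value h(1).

-8

The 3 known points determine the degree-2 polynomial uniquely.
Write h(x) = ax^2 + bx + c. Substituting each data point gives a linear system:
  9a - 3b + c = -52
  4a + 2b + c = -22
  16a + 4b + c = -80
Solving the system yields a = -5, b = 1, c = -4.
So h(x) = -5x² + x - 4.
Then h(1) = -8.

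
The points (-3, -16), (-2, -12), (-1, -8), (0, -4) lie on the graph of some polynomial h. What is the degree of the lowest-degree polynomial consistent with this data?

Forward differences of the values at s = -3, -2, -1, 0:
  h  : -16  -12  -8  -4
  Δ  : 4  4  4
  Δ^2: 0  0
  Δ^3: 0
The first differences are constant (4) and nonzero, while all higher differences vanish, so the minimal degree is 1.

1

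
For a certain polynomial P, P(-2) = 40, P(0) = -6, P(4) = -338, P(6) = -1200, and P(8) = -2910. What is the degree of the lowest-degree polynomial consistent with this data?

Divided differences on the nodes -2, 0, 4, 6, 8:
  order 0: 40  -6  -338  -1200  -2910
  order 1: -23  -83  -431  -855
  order 2: -10  -58  -106
  order 3: -6  -6
  order 4: 0
The order-3 divided differences are all -6 (nonzero) and every higher order vanishes, so the data lies on a polynomial of degree exactly 3.

3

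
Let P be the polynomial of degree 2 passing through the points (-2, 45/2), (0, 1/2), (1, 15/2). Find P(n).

P(n) = 6n^2 + n + 1/2

Write P(n) = an^2 + bn + c. Substituting each data point gives a linear system:
  4a - 2b + c = 45/2
  c = 1/2
  a + b + c = 15/2
Solving the system yields a = 6, b = 1, c = 1/2.
So P(n) = 6n² + n + 1/2.
Check: P(0) = 1/2. ✓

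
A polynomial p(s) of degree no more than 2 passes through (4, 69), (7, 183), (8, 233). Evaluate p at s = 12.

493

Using the Lagrange interpolation formula with nodes 4, 7, 8:
  L_0(s) = (s - 7)(s - 8) / 12
  L_1(s) = (s - 4)(s - 8) / -3
  L_2(s) = (s - 4)(s - 7) / 4
Then p(s) = 69·L_0(s) + 183·L_1(s) + 233·L_2(s).
Expanding and collecting terms gives p(s) = 3s^2 + 5s + 1.
Evaluating at s = 12: p(12) = 493.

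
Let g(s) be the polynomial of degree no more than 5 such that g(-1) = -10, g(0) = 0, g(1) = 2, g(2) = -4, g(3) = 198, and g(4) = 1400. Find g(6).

15012

Write g(s) = as^5 + bs^4 + cs^3 + ds^2 + es + k. Substituting each data point gives a linear system:
  -a + b - c + d - e + k = -10
  k = 0
  a + b + c + d + e + k = 2
  32a + 16b + 8c + 4d + 2e + k = -4
  243a + 81b + 27c + 9d + 3e + k = 198
  1024a + 256b + 64c + 16d + 4e + k = 1400
Solving the system yields a = 3, b = -6, c = -3, d = 2, e = 6, k = 0.
So g(s) = 3s^5 - 6s^4 - 3s^3 + 2s^2 + 6s.
Then g(6) = 15012.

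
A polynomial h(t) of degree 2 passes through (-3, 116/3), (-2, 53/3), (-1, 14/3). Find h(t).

h(t) = 4t^2 - t - 1/3

Write h(t) = at^2 + bt + c. Substituting each data point gives a linear system:
  9a - 3b + c = 116/3
  4a - 2b + c = 53/3
  a - b + c = 14/3
Solving the system yields a = 4, b = -1, c = -1/3.
So h(t) = 4t^2 - t - 1/3.
Check: h(-1) = 14/3. ✓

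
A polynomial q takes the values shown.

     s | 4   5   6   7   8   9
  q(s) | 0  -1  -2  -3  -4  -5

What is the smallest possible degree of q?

1

Forward differences of the values at s = 4, 5, 6, 7, 8, 9:
  q  : 0  -1  -2  -3  -4  -5
  Δ  : -1  -1  -1  -1  -1
  Δ^2: 0  0  0  0
  Δ^3: 0  0  0
  Δ^4: 0  0
  Δ^5: 0
The first differences are constant (-1) and nonzero, while all higher differences vanish, so the minimal degree is 1.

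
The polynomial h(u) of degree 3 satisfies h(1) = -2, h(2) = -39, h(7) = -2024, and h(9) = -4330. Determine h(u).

h(u) = -6u^3 + 5u - 1

Using the Lagrange interpolation formula with nodes 1, 2, 7, 9:
  L_0(u) = (u - 2)(u - 7)(u - 9) / -48
  L_1(u) = (u - 1)(u - 7)(u - 9) / 35
  L_2(u) = (u - 1)(u - 2)(u - 9) / -60
  L_3(u) = (u - 1)(u - 2)(u - 7) / 112
Then h(u) = -2·L_0(u) - 39·L_1(u) - 2024·L_2(u) - 4330·L_3(u).
Expanding and collecting terms gives h(u) = -6u^3 + 5u - 1.
Check: h(1) = -2. ✓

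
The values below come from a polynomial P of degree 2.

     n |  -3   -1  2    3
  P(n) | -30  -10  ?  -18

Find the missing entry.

-10

The 3 known points determine the degree-2 polynomial uniquely.
Write P(n) = an^2 + bn + c. Substituting each data point gives a linear system:
  9a - 3b + c = -30
  a - b + c = -10
  9a + 3b + c = -18
Solving the system yields a = -2, b = 2, c = -6.
So P(n) = -2n^2 + 2n - 6.
Then P(2) = -10.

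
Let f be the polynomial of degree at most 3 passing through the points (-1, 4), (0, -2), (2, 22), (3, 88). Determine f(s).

f(s) = 3s^3 + 3s^2 - 6s - 2

Write f(s) = as^3 + bs^2 + cs + d. Substituting each data point gives a linear system:
  -a + b - c + d = 4
  d = -2
  8a + 4b + 2c + d = 22
  27a + 9b + 3c + d = 88
Solving the system yields a = 3, b = 3, c = -6, d = -2.
So f(s) = 3s^3 + 3s^2 - 6s - 2.
Check: f(2) = 22. ✓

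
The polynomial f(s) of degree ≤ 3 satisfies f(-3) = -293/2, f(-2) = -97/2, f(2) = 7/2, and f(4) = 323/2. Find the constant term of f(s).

-5/2

Write f(s) = as^3 + bs^2 + cs + d. Substituting each data point gives a linear system:
  -27a + 9b - 3c + d = -293/2
  -8a + 4b - 2c + d = -97/2
  8a + 4b + 2c + d = 7/2
  64a + 16b + 4c + d = 323/2
Solving the system yields a = 4, b = -5, c = -3, d = -5/2.
So f(s) = 4s³ - 5s² - 3s - 5/2.
The constant term is -5/2.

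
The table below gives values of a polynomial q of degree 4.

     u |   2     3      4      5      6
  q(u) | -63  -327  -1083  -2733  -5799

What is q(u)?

Write q(u) = au^4 + bu^3 + cu^2 + du + e. Substituting each data point gives a linear system:
  16a + 8b + 4c + 2d + e = -63
  81a + 27b + 9c + 3d + e = -327
  256a + 64b + 16c + 4d + e = -1083
  625a + 125b + 25c + 5d + e = -2733
  1296a + 216b + 36c + 6d + e = -5799
Solving the system yields a = -5, b = 3, c = 2, d = -6, e = -3.
So q(u) = -5u^4 + 3u^3 + 2u^2 - 6u - 3.
Check: q(5) = -2733. ✓

q(u) = -5u^4 + 3u^3 + 2u^2 - 6u - 3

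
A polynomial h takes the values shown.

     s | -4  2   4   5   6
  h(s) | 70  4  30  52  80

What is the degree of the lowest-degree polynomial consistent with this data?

2

Divided differences on the nodes -4, 2, 4, 5, 6:
  order 0: 70  4  30  52  80
  order 1: -11  13  22  28
  order 2: 3  3  3
  order 3: 0  0
  order 4: 0
The order-2 divided differences are all 3 (nonzero) and every higher order vanishes, so the data lies on a polynomial of degree exactly 2.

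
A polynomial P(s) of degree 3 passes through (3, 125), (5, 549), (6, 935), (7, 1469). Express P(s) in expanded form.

P(s) = 4s^3 + 2s^2 - 1

Write P(s) = as^3 + bs^2 + cs + d. Substituting each data point gives a linear system:
  27a + 9b + 3c + d = 125
  125a + 25b + 5c + d = 549
  216a + 36b + 6c + d = 935
  343a + 49b + 7c + d = 1469
Solving the system yields a = 4, b = 2, c = 0, d = -1.
So P(s) = 4s^3 + 2s^2 - 1.
Check: P(6) = 935. ✓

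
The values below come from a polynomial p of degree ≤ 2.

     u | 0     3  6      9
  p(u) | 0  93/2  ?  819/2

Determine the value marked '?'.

183

The 3 known points determine the degree-2 polynomial uniquely.
Write p(u) = au^2 + bu + c. Substituting each data point gives a linear system:
  c = 0
  9a + 3b + c = 93/2
  81a + 9b + c = 819/2
Solving the system yields a = 5, b = 1/2, c = 0.
So p(u) = 5u² + (1/2)u.
Then p(6) = 183.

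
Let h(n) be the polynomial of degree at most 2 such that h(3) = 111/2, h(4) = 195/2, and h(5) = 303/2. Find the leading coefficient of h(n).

Write h(n) = an^2 + bn + c. Substituting each data point gives a linear system:
  9a + 3b + c = 111/2
  16a + 4b + c = 195/2
  25a + 5b + c = 303/2
Solving the system yields a = 6, b = 0, c = 3/2.
So h(n) = 6n² + 3/2.
The leading coefficient is 6.

6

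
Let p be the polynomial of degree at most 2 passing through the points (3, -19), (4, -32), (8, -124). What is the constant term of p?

Write p(n) = an^2 + bn + c. Substituting each data point gives a linear system:
  9a + 3b + c = -19
  16a + 4b + c = -32
  64a + 8b + c = -124
Solving the system yields a = -2, b = 1, c = -4.
So p(n) = -2n^2 + n - 4.
The constant term is -4.

-4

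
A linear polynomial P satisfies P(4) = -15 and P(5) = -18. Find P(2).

Write P(s) = as + b. Substituting each data point gives a linear system:
  4a + b = -15
  5a + b = -18
Solving the system yields a = -3, b = -3.
So P(s) = -3s - 3.
Then P(2) = -9.

-9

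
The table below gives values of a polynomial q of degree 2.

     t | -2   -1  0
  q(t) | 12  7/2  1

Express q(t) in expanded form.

q(t) = 3t^2 + (1/2)t + 1

Write q(t) = at^2 + bt + c. Substituting each data point gives a linear system:
  4a - 2b + c = 12
  a - b + c = 7/2
  c = 1
Solving the system yields a = 3, b = 1/2, c = 1.
So q(t) = 3t^2 + (1/2)t + 1.
Check: q(-2) = 12. ✓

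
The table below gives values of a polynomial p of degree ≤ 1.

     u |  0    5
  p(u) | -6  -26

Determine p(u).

Using the Lagrange interpolation formula with nodes 0, 5:
  L_0(u) = (u - 5) / -5
  L_1(u) = u / 5
Then p(u) = -6·L_0(u) - 26·L_1(u).
Expanding and collecting terms gives p(u) = -4u - 6.
Check: p(0) = -6. ✓

p(u) = -4u - 6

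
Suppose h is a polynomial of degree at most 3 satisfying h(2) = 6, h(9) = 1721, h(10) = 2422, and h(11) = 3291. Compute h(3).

Using the Lagrange interpolation formula with nodes 2, 9, 10, 11:
  L_0(s) = (s - 9)(s - 10)(s - 11) / -504
  L_1(s) = (s - 2)(s - 10)(s - 11) / 14
  L_2(s) = (s - 2)(s - 9)(s - 11) / -8
  L_3(s) = (s - 2)(s - 9)(s - 10) / 18
Then h(s) = 6·L_0(s) + 1721·L_1(s) + 2422·L_2(s) + 3291·L_3(s).
Expanding and collecting terms gives h(s) = 3s^3 - 6s^2 + 2s + 2.
Evaluating at s = 3: h(3) = 35.

35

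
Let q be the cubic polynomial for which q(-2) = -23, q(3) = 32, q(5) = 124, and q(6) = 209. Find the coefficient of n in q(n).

5

Write q(n) = an^3 + bn^2 + cn + d. Substituting each data point gives a linear system:
  -8a + 4b - 2c + d = -23
  27a + 9b + 3c + d = 32
  125a + 25b + 5c + d = 124
  216a + 36b + 6c + d = 209
Solving the system yields a = 1, b = -1, c = 5, d = -1.
So q(n) = n³ - n² + 5n - 1.
The coefficient of n is 5.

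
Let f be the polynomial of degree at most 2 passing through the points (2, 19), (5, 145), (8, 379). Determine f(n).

f(n) = 6n^2 - 5

Write f(n) = an^2 + bn + c. Substituting each data point gives a linear system:
  4a + 2b + c = 19
  25a + 5b + c = 145
  64a + 8b + c = 379
Solving the system yields a = 6, b = 0, c = -5.
So f(n) = 6n^2 - 5.
Check: f(5) = 145. ✓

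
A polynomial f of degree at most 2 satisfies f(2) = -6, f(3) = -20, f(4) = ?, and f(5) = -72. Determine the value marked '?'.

-42

The 3 known points determine the degree-2 polynomial uniquely.
Write f(s) = as^2 + bs + c. Substituting each data point gives a linear system:
  4a + 2b + c = -6
  9a + 3b + c = -20
  25a + 5b + c = -72
Solving the system yields a = -4, b = 6, c = -2.
So f(s) = -4s^2 + 6s - 2.
Then f(4) = -42.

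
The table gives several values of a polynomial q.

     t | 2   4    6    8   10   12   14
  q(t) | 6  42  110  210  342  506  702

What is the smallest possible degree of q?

2

Forward differences of the values at t = 2, 4, 6, 8, 10, 12, 14:
  q  : 6  42  110  210  342  506  702
  Δ  : 36  68  100  132  164  196
  Δ^2: 32  32  32  32  32
  Δ^3: 0  0  0  0
  Δ^4: 0  0  0
  Δ^5: 0  0
  Δ^6: 0
The second differences are constant (32) and nonzero, while all higher differences vanish, so the minimal degree is 2.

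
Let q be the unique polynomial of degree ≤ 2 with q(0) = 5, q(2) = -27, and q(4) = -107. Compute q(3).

-61

Write q(t) = at^2 + bt + c. Substituting each data point gives a linear system:
  c = 5
  4a + 2b + c = -27
  16a + 4b + c = -107
Solving the system yields a = -6, b = -4, c = 5.
So q(t) = -6t^2 - 4t + 5.
Then q(3) = -61.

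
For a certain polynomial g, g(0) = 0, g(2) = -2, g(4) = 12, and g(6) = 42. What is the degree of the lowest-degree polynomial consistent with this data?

Forward differences of the values at u = 0, 2, 4, 6:
  g  : 0  -2  12  42
  Δ  : -2  14  30
  Δ^2: 16  16
  Δ^3: 0
The second differences are constant (16) and nonzero, while all higher differences vanish, so the minimal degree is 2.

2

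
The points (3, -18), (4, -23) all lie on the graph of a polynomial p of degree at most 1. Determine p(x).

p(x) = -5x - 3

Write p(x) = ax + b. Substituting each data point gives a linear system:
  3a + b = -18
  4a + b = -23
Solving the system yields a = -5, b = -3.
So p(x) = -5x - 3.
Check: p(4) = -23. ✓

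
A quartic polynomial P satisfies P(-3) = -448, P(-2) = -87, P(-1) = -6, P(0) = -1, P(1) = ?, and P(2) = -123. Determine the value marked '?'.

The 5 known points determine the degree-4 polynomial uniquely.
Write P(n) = an^4 + bn^3 + cn^2 + dn + e. Substituting each data point gives a linear system:
  81a - 27b + 9c - 3d + e = -448
  16a - 8b + 4c - 2d + e = -87
  a - b + c - d + e = -6
  e = -1
  16a + 8b + 4c + 2d + e = -123
Solving the system yields a = -6, b = -2, c = -2, d = -1, e = -1.
So P(n) = -6n^4 - 2n^3 - 2n^2 - n - 1.
Then P(1) = -12.

-12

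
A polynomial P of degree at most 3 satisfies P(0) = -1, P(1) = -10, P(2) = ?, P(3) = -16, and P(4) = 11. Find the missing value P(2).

On equispaced nodes a degree-3 polynomial has vanishing fourth forward difference, so
  P(0) - 4·P(1) + 6·P(2) - 4·P(3) + P(4) = 0.
Substituting the known values and solving for P(2):
  6·P(2) = -114
  P(2) = -19.

-19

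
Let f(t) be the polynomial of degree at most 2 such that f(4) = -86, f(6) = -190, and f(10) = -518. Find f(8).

-334

Write f(t) = at^2 + bt + c. Substituting each data point gives a linear system:
  16a + 4b + c = -86
  36a + 6b + c = -190
  100a + 10b + c = -518
Solving the system yields a = -5, b = -2, c = 2.
So f(t) = -5t^2 - 2t + 2.
Then f(8) = -334.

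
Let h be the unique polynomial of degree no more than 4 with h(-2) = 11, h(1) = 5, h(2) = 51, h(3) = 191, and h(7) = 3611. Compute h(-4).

135

Using the Lagrange interpolation formula with nodes -2, 1, 2, 3, 7:
  L_0(n) = (n - 1)(n - 2)(n - 3)(n - 7) / 540
  L_1(n) = (n + 2)(n - 2)(n - 3)(n - 7) / -36
  L_2(n) = (n + 2)(n - 1)(n - 3)(n - 7) / 20
  L_3(n) = (n + 2)(n - 1)(n - 2)(n - 7) / -40
  L_4(n) = (n + 2)(n - 1)(n - 2)(n - 3) / 1080
Then h(n) = 11·L_0(n) + 5·L_1(n) + 51·L_2(n) + 191·L_3(n) + 3611·L_4(n).
Expanding and collecting terms gives h(n) = n^4 + 3n^3 + 4n^2 - 2n - 1.
Evaluating at n = -4: h(-4) = 135.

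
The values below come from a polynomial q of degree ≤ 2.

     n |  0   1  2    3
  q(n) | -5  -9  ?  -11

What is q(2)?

The 3 known points determine the degree-2 polynomial uniquely.
Write q(n) = an^2 + bn + c. Substituting each data point gives a linear system:
  c = -5
  a + b + c = -9
  9a + 3b + c = -11
Solving the system yields a = 1, b = -5, c = -5.
So q(n) = n^2 - 5n - 5.
Then q(2) = -11.

-11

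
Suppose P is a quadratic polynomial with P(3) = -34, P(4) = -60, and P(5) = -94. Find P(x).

Write P(x) = ax^2 + bx + c. Substituting each data point gives a linear system:
  9a + 3b + c = -34
  16a + 4b + c = -60
  25a + 5b + c = -94
Solving the system yields a = -4, b = 2, c = -4.
So P(x) = -4x^2 + 2x - 4.
Check: P(4) = -60. ✓

P(x) = -4x^2 + 2x - 4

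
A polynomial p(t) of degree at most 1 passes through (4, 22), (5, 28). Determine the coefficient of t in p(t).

6

Write p(t) = at + b. Substituting each data point gives a linear system:
  4a + b = 22
  5a + b = 28
Solving the system yields a = 6, b = -2.
So p(t) = 6t - 2.
The leading coefficient is 6.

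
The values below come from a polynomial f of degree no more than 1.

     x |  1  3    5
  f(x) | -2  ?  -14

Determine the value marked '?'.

-8

The 2 known points determine the degree-1 polynomial uniquely.
Write f(x) = ax + b. Substituting each data point gives a linear system:
  a + b = -2
  5a + b = -14
Solving the system yields a = -3, b = 1.
So f(x) = -3x + 1.
Then f(3) = -8.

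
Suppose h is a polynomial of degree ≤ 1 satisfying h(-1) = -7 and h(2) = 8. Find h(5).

23

Using the Lagrange interpolation formula with nodes -1, 2:
  L_0(n) = (n - 2) / -3
  L_1(n) = (n + 1) / 3
Then h(n) = -7·L_0(n) + 8·L_1(n).
Expanding and collecting terms gives h(n) = 5n - 2.
Evaluating at n = 5: h(5) = 23.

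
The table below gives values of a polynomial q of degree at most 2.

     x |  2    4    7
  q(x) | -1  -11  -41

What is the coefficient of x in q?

Write q(x) = ax^2 + bx + c. Substituting each data point gives a linear system:
  4a + 2b + c = -1
  16a + 4b + c = -11
  49a + 7b + c = -41
Solving the system yields a = -1, b = 1, c = 1.
So q(x) = -x^2 + x + 1.
The coefficient of x is 1.

1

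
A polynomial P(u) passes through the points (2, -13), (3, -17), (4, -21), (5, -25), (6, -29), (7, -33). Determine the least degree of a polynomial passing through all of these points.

1

Forward differences of the values at u = 2, 3, 4, 5, 6, 7:
  P  : -13  -17  -21  -25  -29  -33
  Δ  : -4  -4  -4  -4  -4
  Δ^2: 0  0  0  0
  Δ^3: 0  0  0
  Δ^4: 0  0
  Δ^5: 0
The first differences are constant (-4) and nonzero, while all higher differences vanish, so the minimal degree is 1.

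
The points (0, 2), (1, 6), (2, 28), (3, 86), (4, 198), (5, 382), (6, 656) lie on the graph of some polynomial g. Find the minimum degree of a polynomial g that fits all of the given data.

Forward differences of the values at t = 0, 1, 2, 3, 4, 5, 6:
  g  : 2  6  28  86  198  382  656
  Δ  : 4  22  58  112  184  274
  Δ^2: 18  36  54  72  90
  Δ^3: 18  18  18  18
  Δ^4: 0  0  0
  Δ^5: 0  0
  Δ^6: 0
The third differences are constant (18) and nonzero, while all higher differences vanish, so the minimal degree is 3.

3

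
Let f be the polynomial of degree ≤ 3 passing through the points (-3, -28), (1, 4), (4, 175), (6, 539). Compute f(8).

Using the Lagrange interpolation formula with nodes -3, 1, 4, 6:
  L_0(s) = (s - 1)(s - 4)(s - 6) / -252
  L_1(s) = (s + 3)(s - 4)(s - 6) / 60
  L_2(s) = (s + 3)(s - 1)(s - 6) / -42
  L_3(s) = (s + 3)(s - 1)(s - 4) / 90
Then f(s) = -28·L_0(s) + 4·L_1(s) + 175·L_2(s) + 539·L_3(s).
Expanding and collecting terms gives f(s) = 2s^3 + 3s^2 - 1.
Evaluating at s = 8: f(8) = 1215.

1215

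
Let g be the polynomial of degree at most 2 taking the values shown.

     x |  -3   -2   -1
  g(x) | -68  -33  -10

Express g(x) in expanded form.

g(x) = -6x^2 + 5x + 1

Using the Lagrange interpolation formula with nodes -3, -2, -1:
  L_0(x) = (x + 2)(x + 1) / 2
  L_1(x) = (x + 3)(x + 1) / -1
  L_2(x) = (x + 3)(x + 2) / 2
Then g(x) = -68·L_0(x) - 33·L_1(x) - 10·L_2(x).
Expanding and collecting terms gives g(x) = -6x^2 + 5x + 1.
Check: g(-1) = -10. ✓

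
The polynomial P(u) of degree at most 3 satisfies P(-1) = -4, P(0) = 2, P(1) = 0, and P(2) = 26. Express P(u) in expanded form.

P(u) = 6u^3 - 4u^2 - 4u + 2

Write P(u) = au^3 + bu^2 + cu + d. Substituting each data point gives a linear system:
  -a + b - c + d = -4
  d = 2
  a + b + c + d = 0
  8a + 4b + 2c + d = 26
Solving the system yields a = 6, b = -4, c = -4, d = 2.
So P(u) = 6u³ - 4u² - 4u + 2.
Check: P(-1) = -4. ✓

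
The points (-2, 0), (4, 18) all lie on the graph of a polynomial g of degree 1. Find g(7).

27

Using the Lagrange interpolation formula with nodes -2, 4:
  L_0(s) = (s - 4) / -6
  L_1(s) = (s + 2) / 6
Then g(s) = 0·L_0(s) + 18·L_1(s).
Expanding and collecting terms gives g(s) = 3s + 6.
Evaluating at s = 7: g(7) = 27.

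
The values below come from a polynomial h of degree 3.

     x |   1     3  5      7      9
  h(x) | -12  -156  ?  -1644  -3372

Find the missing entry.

On equispaced nodes a degree-3 polynomial has vanishing fourth forward difference, so
  h(1) - 4·h(3) + 6·h(5) - 4·h(7) + h(9) = 0.
Substituting the known values and solving for h(5):
  6·h(5) = -3816
  h(5) = -636.

-636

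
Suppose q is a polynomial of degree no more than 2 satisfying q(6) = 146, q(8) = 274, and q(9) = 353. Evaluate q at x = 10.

Using the Lagrange interpolation formula with nodes 6, 8, 9:
  L_0(x) = (x - 8)(x - 9) / 6
  L_1(x) = (x - 6)(x - 9) / -2
  L_2(x) = (x - 6)(x - 8) / 3
Then q(x) = 146·L_0(x) + 274·L_1(x) + 353·L_2(x).
Expanding and collecting terms gives q(x) = 5x^2 - 6x + 2.
Evaluating at x = 10: q(10) = 442.

442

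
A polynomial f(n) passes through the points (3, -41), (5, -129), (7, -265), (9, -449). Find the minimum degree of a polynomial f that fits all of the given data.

Forward differences of the values at n = 3, 5, 7, 9:
  f  : -41  -129  -265  -449
  Δ  : -88  -136  -184
  Δ^2: -48  -48
  Δ^3: 0
The second differences are constant (-48) and nonzero, while all higher differences vanish, so the minimal degree is 2.

2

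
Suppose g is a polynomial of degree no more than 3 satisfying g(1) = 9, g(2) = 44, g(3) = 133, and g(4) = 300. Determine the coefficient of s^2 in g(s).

3

Write g(s) = as^3 + bs^2 + cs + d. Substituting each data point gives a linear system:
  a + b + c + d = 9
  8a + 4b + 2c + d = 44
  27a + 9b + 3c + d = 133
  64a + 16b + 4c + d = 300
Solving the system yields a = 4, b = 3, c = -2, d = 4.
So g(s) = 4s^3 + 3s^2 - 2s + 4.
The coefficient of s^2 is 3.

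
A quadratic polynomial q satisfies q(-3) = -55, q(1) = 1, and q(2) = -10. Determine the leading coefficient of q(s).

Write q(s) = as^2 + bs + c. Substituting each data point gives a linear system:
  9a - 3b + c = -55
  a + b + c = 1
  4a + 2b + c = -10
Solving the system yields a = -5, b = 4, c = 2.
So q(s) = -5s^2 + 4s + 2.
The leading coefficient is -5.

-5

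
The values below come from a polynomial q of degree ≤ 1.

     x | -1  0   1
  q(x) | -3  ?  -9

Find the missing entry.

-6

On equispaced nodes a degree-1 polynomial has vanishing second forward difference, so
  q(-1) - 2·q(0) + q(1) = 0.
Substituting the known values and solving for q(0):
  -2·q(0) = 12
  q(0) = -6.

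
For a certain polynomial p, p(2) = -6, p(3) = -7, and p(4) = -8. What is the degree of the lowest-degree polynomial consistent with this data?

1

Forward differences of the values at n = 2, 3, 4:
  p  : -6  -7  -8
  Δ  : -1  -1
  Δ^2: 0
The first differences are constant (-1) and nonzero, while all higher differences vanish, so the minimal degree is 1.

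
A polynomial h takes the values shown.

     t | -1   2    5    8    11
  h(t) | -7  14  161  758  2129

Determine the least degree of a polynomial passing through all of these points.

Forward differences of the values at t = -1, 2, 5, 8, 11:
  h  : -7  14  161  758  2129
  Δ  : 21  147  597  1371
  Δ^2: 126  450  774
  Δ^3: 324  324
  Δ^4: 0
The third differences are constant (324) and nonzero, while all higher differences vanish, so the minimal degree is 3.

3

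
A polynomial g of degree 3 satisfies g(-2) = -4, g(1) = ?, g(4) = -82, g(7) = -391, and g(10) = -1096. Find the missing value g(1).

-7

On equispaced nodes a degree-3 polynomial has vanishing fourth forward difference, so
  g(-2) - 4·g(1) + 6·g(4) - 4·g(7) + g(10) = 0.
Substituting the known values and solving for g(1):
  -4·g(1) = 28
  g(1) = -7.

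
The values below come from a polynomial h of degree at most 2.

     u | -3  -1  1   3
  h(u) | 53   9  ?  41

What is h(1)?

On equispaced nodes a degree-2 polynomial has vanishing third forward difference, so
  - h(-3) + 3·h(-1) - 3·h(1) + h(3) = 0.
Substituting the known values and solving for h(1):
  -3·h(1) = -15
  h(1) = 5.

5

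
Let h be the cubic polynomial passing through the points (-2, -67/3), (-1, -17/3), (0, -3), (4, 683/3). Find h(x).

Write h(x) = ax^3 + bx^2 + cx + d. Substituting each data point gives a linear system:
  -8a + 4b - 2c + d = -67/3
  -a + b - c + d = -17/3
  d = -3
  64a + 16b + 4c + d = 683/3
Solving the system yields a = 3, b = 2, c = 5/3, d = -3.
So h(x) = 3x^3 + 2x^2 + (5/3)x - 3.
Check: h(0) = -3. ✓

h(x) = 3x^3 + 2x^2 + (5/3)x - 3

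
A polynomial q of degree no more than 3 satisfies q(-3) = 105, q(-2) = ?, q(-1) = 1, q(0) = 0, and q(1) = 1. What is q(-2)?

On equispaced nodes a degree-3 polynomial has vanishing fourth forward difference, so
  q(-3) - 4·q(-2) + 6·q(-1) - 4·q(0) + q(1) = 0.
Substituting the known values and solving for q(-2):
  -4·q(-2) = -112
  q(-2) = 28.

28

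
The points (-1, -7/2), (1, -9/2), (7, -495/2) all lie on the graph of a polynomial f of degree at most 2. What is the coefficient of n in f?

-1/2

Write f(n) = an^2 + bn + c. Substituting each data point gives a linear system:
  a - b + c = -7/2
  a + b + c = -9/2
  49a + 7b + c = -495/2
Solving the system yields a = -5, b = -1/2, c = 1.
So f(n) = -5n² - (1/2)n + 1.
The coefficient of n is -1/2.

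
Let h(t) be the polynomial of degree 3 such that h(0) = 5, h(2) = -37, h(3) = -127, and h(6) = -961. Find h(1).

Write h(t) = at^3 + bt^2 + ct + d. Substituting each data point gives a linear system:
  d = 5
  8a + 4b + 2c + d = -37
  27a + 9b + 3c + d = -127
  216a + 36b + 6c + d = -961
Solving the system yields a = -4, b = -3, c = 1, d = 5.
So h(t) = -4t³ - 3t² + t + 5.
Then h(1) = -1.

-1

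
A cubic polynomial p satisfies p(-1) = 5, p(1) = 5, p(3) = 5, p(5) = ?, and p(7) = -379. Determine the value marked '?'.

-91

The 4 known points determine the degree-3 polynomial uniquely.
Write p(x) = ax^3 + bx^2 + cx + d. Substituting each data point gives a linear system:
  -a + b - c + d = 5
  a + b + c + d = 5
  27a + 9b + 3c + d = 5
  343a + 49b + 7c + d = -379
Solving the system yields a = -2, b = 6, c = 2, d = -1.
So p(x) = -2x³ + 6x² + 2x - 1.
Then p(5) = -91.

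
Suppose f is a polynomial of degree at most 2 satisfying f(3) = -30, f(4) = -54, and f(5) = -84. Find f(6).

-120

Forward differences of the values at n = 3, 4, 5:
  f  : -30  -54  -84
  Δ  : -24  -30
  Δ^2: -6
The second differences are constant, confirming degree 2.
Interpolating (Newton forward form) and evaluating at n = 6 gives f(6) = -120.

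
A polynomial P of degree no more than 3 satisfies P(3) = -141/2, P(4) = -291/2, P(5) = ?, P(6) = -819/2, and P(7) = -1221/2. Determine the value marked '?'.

On equispaced nodes a degree-3 polynomial has vanishing fourth forward difference, so
  P(3) - 4·P(4) + 6·P(5) - 4·P(6) + P(7) = 0.
Substituting the known values and solving for P(5):
  6·P(5) = -1539
  P(5) = -513/2.

-513/2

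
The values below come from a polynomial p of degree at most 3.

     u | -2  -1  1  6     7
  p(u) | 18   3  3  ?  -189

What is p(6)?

The 4 known points determine the degree-3 polynomial uniquely.
Write p(u) = au^3 + bu^2 + cu + d. Substituting each data point gives a linear system:
  -8a + 4b - 2c + d = 18
  -a + b - c + d = 3
  a + b + c + d = 3
  343a + 49b + 7c + d = -189
Solving the system yields a = -1, b = 3, c = 1, d = 0.
So p(u) = -u^3 + 3u^2 + u.
Then p(6) = -102.

-102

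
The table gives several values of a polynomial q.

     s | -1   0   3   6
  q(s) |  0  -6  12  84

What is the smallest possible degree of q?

Divided differences on the nodes -1, 0, 3, 6:
  order 0: 0  -6  12  84
  order 1: -6  6  24
  order 2: 3  3
  order 3: 0
The order-2 divided differences are all 3 (nonzero) and every higher order vanishes, so the data lies on a polynomial of degree exactly 2.

2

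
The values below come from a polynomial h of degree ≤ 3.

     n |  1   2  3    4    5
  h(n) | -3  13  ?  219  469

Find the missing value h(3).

77

On equispaced nodes a degree-3 polynomial has vanishing fourth forward difference, so
  h(1) - 4·h(2) + 6·h(3) - 4·h(4) + h(5) = 0.
Substituting the known values and solving for h(3):
  6·h(3) = 462
  h(3) = 77.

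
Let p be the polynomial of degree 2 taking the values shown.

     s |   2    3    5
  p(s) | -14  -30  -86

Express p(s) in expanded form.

Write p(s) = as^2 + bs + c. Substituting each data point gives a linear system:
  4a + 2b + c = -14
  9a + 3b + c = -30
  25a + 5b + c = -86
Solving the system yields a = -4, b = 4, c = -6.
So p(s) = -4s^2 + 4s - 6.
Check: p(2) = -14. ✓

p(s) = -4s^2 + 4s - 6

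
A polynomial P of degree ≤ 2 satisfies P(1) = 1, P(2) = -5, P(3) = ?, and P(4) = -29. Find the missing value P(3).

-15

On equispaced nodes a degree-2 polynomial has vanishing third forward difference, so
  - P(1) + 3·P(2) - 3·P(3) + P(4) = 0.
Substituting the known values and solving for P(3):
  -3·P(3) = 45
  P(3) = -15.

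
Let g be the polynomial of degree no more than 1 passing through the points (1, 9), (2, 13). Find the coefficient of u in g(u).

Write g(u) = au + b. Substituting each data point gives a linear system:
  a + b = 9
  2a + b = 13
Solving the system yields a = 4, b = 5.
So g(u) = 4u + 5.
The leading coefficient is 4.

4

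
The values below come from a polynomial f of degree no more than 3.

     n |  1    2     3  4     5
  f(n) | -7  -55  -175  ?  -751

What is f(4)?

-397

The 4 known points determine the degree-3 polynomial uniquely.
Write f(n) = an^3 + bn^2 + cn + d. Substituting each data point gives a linear system:
  a + b + c + d = -7
  8a + 4b + 2c + d = -55
  27a + 9b + 3c + d = -175
  125a + 25b + 5c + d = -751
Solving the system yields a = -5, b = -6, c = 5, d = -1.
So f(n) = -5n^3 - 6n^2 + 5n - 1.
Then f(4) = -397.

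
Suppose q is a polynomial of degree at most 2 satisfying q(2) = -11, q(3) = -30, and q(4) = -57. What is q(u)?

q(u) = -4u^2 + u + 3

Write q(u) = au^2 + bu + c. Substituting each data point gives a linear system:
  4a + 2b + c = -11
  9a + 3b + c = -30
  16a + 4b + c = -57
Solving the system yields a = -4, b = 1, c = 3.
So q(u) = -4u² + u + 3.
Check: q(4) = -57. ✓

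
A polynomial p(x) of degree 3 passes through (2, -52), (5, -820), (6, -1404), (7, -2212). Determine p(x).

Using the Lagrange interpolation formula with nodes 2, 5, 6, 7:
  L_0(x) = (x - 5)(x - 6)(x - 7) / -60
  L_1(x) = (x - 2)(x - 6)(x - 7) / 6
  L_2(x) = (x - 2)(x - 5)(x - 7) / -4
  L_3(x) = (x - 2)(x - 5)(x - 6) / 10
Then p(x) = -52·L_0(x) - 820·L_1(x) - 1404·L_2(x) - 2212·L_3(x).
Expanding and collecting terms gives p(x) = -6x^3 - 4x^2 + 6x.
Check: p(2) = -52. ✓

p(x) = -6x^3 - 4x^2 + 6x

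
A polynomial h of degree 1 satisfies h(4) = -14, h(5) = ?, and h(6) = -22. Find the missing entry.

-18

The 2 known points determine the degree-1 polynomial uniquely.
Write h(u) = au + b. Substituting each data point gives a linear system:
  4a + b = -14
  6a + b = -22
Solving the system yields a = -4, b = 2.
So h(u) = -4u + 2.
Then h(5) = -18.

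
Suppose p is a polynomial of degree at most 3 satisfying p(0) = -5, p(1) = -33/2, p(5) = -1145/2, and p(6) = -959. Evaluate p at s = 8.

Using the Lagrange interpolation formula with nodes 0, 1, 5, 6:
  L_0(s) = (s - 1)(s - 5)(s - 6) / -30
  L_1(s) = s(s - 5)(s - 6) / 20
  L_2(s) = s(s - 1)(s - 6) / -20
  L_3(s) = s(s - 1)(s - 5) / 30
Then p(s) = -5·L_0(s) - 33/2·L_1(s) - 1145/2·L_2(s) - 959·L_3(s).
Expanding and collecting terms gives p(s) = -4s³ - (3/2)s² - 6s - 5.
Evaluating at s = 8: p(8) = -2197.

-2197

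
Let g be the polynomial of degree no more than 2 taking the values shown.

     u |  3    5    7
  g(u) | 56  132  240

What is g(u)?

Write g(u) = au^2 + bu + c. Substituting each data point gives a linear system:
  9a + 3b + c = 56
  25a + 5b + c = 132
  49a + 7b + c = 240
Solving the system yields a = 4, b = 6, c = 2.
So g(u) = 4u^2 + 6u + 2.
Check: g(3) = 56. ✓

g(u) = 4u^2 + 6u + 2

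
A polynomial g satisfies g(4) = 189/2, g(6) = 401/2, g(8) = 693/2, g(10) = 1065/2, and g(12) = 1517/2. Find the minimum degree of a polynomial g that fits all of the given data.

2

Forward differences of the values at x = 4, 6, 8, 10, 12:
  g  : 189/2  401/2  693/2  1065/2  1517/2
  Δ  : 106  146  186  226
  Δ^2: 40  40  40
  Δ^3: 0  0
  Δ^4: 0
The second differences are constant (40) and nonzero, while all higher differences vanish, so the minimal degree is 2.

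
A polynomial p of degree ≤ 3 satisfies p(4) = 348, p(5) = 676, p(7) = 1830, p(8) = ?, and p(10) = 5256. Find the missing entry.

2716

The 4 known points determine the degree-3 polynomial uniquely.
Write p(u) = au^3 + bu^2 + cu + d. Substituting each data point gives a linear system:
  64a + 16b + 4c + d = 348
  125a + 25b + 5c + d = 676
  343a + 49b + 7c + d = 1830
  1000a + 100b + 10c + d = 5256
Solving the system yields a = 5, b = 3, c = -4, d = -4.
So p(u) = 5u^3 + 3u^2 - 4u - 4.
Then p(8) = 2716.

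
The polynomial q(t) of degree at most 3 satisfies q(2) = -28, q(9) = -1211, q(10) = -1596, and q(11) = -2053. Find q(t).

q(t) = -t^3 - 6t^2 + 4

Using the Lagrange interpolation formula with nodes 2, 9, 10, 11:
  L_0(t) = (t - 9)(t - 10)(t - 11) / -504
  L_1(t) = (t - 2)(t - 10)(t - 11) / 14
  L_2(t) = (t - 2)(t - 9)(t - 11) / -8
  L_3(t) = (t - 2)(t - 9)(t - 10) / 18
Then q(t) = -28·L_0(t) - 1211·L_1(t) - 1596·L_2(t) - 2053·L_3(t).
Expanding and collecting terms gives q(t) = -t^3 - 6t^2 + 4.
Check: q(10) = -1596. ✓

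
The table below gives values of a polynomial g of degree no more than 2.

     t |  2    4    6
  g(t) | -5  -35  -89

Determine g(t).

Write g(t) = at^2 + bt + c. Substituting each data point gives a linear system:
  4a + 2b + c = -5
  16a + 4b + c = -35
  36a + 6b + c = -89
Solving the system yields a = -3, b = 3, c = 1.
So g(t) = -3t² + 3t + 1.
Check: g(6) = -89. ✓

g(t) = -3t^2 + 3t + 1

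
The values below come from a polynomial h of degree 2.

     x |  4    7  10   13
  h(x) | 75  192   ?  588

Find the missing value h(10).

The 3 known points determine the degree-2 polynomial uniquely.
Write h(x) = ax^2 + bx + c. Substituting each data point gives a linear system:
  16a + 4b + c = 75
  49a + 7b + c = 192
  169a + 13b + c = 588
Solving the system yields a = 3, b = 6, c = 3.
So h(x) = 3x^2 + 6x + 3.
Then h(10) = 363.

363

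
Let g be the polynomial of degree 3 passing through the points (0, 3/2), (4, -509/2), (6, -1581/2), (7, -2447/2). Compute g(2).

-77/2

Write g(t) = at^3 + bt^2 + ct + d. Substituting each data point gives a linear system:
  d = 3/2
  64a + 16b + 4c + d = -509/2
  216a + 36b + 6c + d = -1581/2
  343a + 49b + 7c + d = -2447/2
Solving the system yields a = -3, b = -4, c = 0, d = 3/2.
So g(t) = -3t^3 - 4t^2 + 3/2.
Then g(2) = -77/2.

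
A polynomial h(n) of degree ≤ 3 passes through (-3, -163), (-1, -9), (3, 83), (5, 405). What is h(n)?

Write h(n) = an^3 + bn^2 + cn + d. Substituting each data point gives a linear system:
  -27a + 9b - 3c + d = -163
  -a + b - c + d = -9
  27a + 9b + 3c + d = 83
  125a + 25b + 5c + d = 405
Solving the system yields a = 4, b = -5, c = 5, d = 5.
So h(n) = 4n^3 - 5n^2 + 5n + 5.
Check: h(3) = 83. ✓

h(n) = 4n^3 - 5n^2 + 5n + 5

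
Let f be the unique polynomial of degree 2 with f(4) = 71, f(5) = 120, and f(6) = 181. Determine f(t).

f(t) = 6t^2 - 5t - 5

Write f(t) = at^2 + bt + c. Substituting each data point gives a linear system:
  16a + 4b + c = 71
  25a + 5b + c = 120
  36a + 6b + c = 181
Solving the system yields a = 6, b = -5, c = -5.
So f(t) = 6t² - 5t - 5.
Check: f(6) = 181. ✓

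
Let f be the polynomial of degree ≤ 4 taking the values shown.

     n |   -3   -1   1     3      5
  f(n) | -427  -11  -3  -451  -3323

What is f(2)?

-92

Write f(n) = an^4 + bn^3 + cn^2 + dn + e. Substituting each data point gives a linear system:
  81a - 27b + 9c - 3d + e = -427
  a - b + c - d + e = -11
  a + b + c + d + e = -3
  81a + 27b + 9c + 3d + e = -451
  625a + 125b + 25c + 5d + e = -3323
Solving the system yields a = -5, b = -1, c = -4, d = 5, e = 2.
So f(n) = -5n^4 - n^3 - 4n^2 + 5n + 2.
Then f(2) = -92.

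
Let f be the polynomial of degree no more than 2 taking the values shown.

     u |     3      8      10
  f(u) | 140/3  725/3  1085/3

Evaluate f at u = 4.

Using the Lagrange interpolation formula with nodes 3, 8, 10:
  L_0(u) = (u - 8)(u - 10) / 35
  L_1(u) = (u - 3)(u - 10) / -10
  L_2(u) = (u - 3)(u - 8) / 14
Then f(u) = 140/3·L_0(u) + 725/3·L_1(u) + 1085/3·L_2(u).
Expanding and collecting terms gives f(u) = 3u^2 + 6u + 5/3.
Evaluating at u = 4: f(4) = 221/3.

221/3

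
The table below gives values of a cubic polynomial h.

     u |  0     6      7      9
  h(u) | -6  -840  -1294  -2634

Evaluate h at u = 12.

-5994

Write h(u) = au^3 + bu^2 + cu + d. Substituting each data point gives a linear system:
  d = -6
  216a + 36b + 6c + d = -840
  343a + 49b + 7c + d = -1294
  729a + 81b + 9c + d = -2634
Solving the system yields a = -3, b = -6, c = 5, d = -6.
So h(u) = -3u³ - 6u² + 5u - 6.
Then h(12) = -5994.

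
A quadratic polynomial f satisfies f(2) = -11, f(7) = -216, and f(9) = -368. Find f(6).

-155

Using the Lagrange interpolation formula with nodes 2, 7, 9:
  L_0(u) = (u - 7)(u - 9) / 35
  L_1(u) = (u - 2)(u - 9) / -10
  L_2(u) = (u - 2)(u - 7) / 14
Then f(u) = -11·L_0(u) - 216·L_1(u) - 368·L_2(u).
Expanding and collecting terms gives f(u) = -5u^2 + 4u + 1.
Evaluating at u = 6: f(6) = -155.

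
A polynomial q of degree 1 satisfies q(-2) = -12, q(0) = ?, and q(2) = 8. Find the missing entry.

-2

On equispaced nodes a degree-1 polynomial has vanishing second forward difference, so
  q(-2) - 2·q(0) + q(2) = 0.
Substituting the known values and solving for q(0):
  -2·q(0) = 4
  q(0) = -2.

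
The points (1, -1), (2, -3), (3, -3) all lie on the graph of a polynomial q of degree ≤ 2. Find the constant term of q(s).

3

Write q(s) = as^2 + bs + c. Substituting each data point gives a linear system:
  a + b + c = -1
  4a + 2b + c = -3
  9a + 3b + c = -3
Solving the system yields a = 1, b = -5, c = 3.
So q(s) = s^2 - 5s + 3.
The constant term is 3.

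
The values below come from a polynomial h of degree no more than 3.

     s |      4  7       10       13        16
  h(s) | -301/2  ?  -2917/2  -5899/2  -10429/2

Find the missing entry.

-1159/2

The 4 known points determine the degree-3 polynomial uniquely.
Write h(s) = as^3 + bs^2 + cs + d. Substituting each data point gives a linear system:
  64a + 16b + 4c + d = -301/2
  1000a + 100b + 10c + d = -2917/2
  2197a + 169b + 13c + d = -5899/2
  4096a + 256b + 16c + d = -10429/2
Solving the system yields a = -1, b = -4, c = -6, d = 3/2.
So h(s) = -s^3 - 4s^2 - 6s + 3/2.
Then h(7) = -1159/2.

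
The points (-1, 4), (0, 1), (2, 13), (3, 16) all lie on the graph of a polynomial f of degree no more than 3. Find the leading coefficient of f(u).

-1

Write f(u) = au^3 + bu^2 + cu + d. Substituting each data point gives a linear system:
  -a + b - c + d = 4
  d = 1
  8a + 4b + 2c + d = 13
  27a + 9b + 3c + d = 16
Solving the system yields a = -1, b = 4, c = 2, d = 1.
So f(u) = -u³ + 4u² + 2u + 1.
The leading coefficient is -1.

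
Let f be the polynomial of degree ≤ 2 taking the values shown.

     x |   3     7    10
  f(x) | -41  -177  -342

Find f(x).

Using the Lagrange interpolation formula with nodes 3, 7, 10:
  L_0(x) = (x - 7)(x - 10) / 28
  L_1(x) = (x - 3)(x - 10) / -12
  L_2(x) = (x - 3)(x - 7) / 21
Then f(x) = -41·L_0(x) - 177·L_1(x) - 342·L_2(x).
Expanding and collecting terms gives f(x) = -3x^2 - 4x - 2.
Check: f(7) = -177. ✓

f(x) = -3x^2 - 4x - 2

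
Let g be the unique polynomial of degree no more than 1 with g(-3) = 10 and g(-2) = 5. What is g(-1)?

0

Write g(x) = ax + b. Substituting each data point gives a linear system:
  -3a + b = 10
  -2a + b = 5
Solving the system yields a = -5, b = -5.
So g(x) = -5x - 5.
Then g(-1) = 0.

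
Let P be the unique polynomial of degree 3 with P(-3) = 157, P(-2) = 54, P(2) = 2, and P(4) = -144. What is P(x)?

Using the Lagrange interpolation formula with nodes -3, -2, 2, 4:
  L_0(x) = (x + 2)(x - 2)(x - 4) / -35
  L_1(x) = (x + 3)(x - 2)(x - 4) / 24
  L_2(x) = (x + 3)(x + 2)(x - 4) / -40
  L_3(x) = (x + 3)(x + 2)(x - 2) / 84
Then P(x) = 157·L_0(x) + 54·L_1(x) + 2·L_2(x) - 144·L_3(x).
Expanding and collecting terms gives P(x) = -4x^3 + 6x^2 + 3x + 4.
Check: P(-2) = 54. ✓

P(x) = -4x^3 + 6x^2 + 3x + 4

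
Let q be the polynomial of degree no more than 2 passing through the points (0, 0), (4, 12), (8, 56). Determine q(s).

Write q(s) = as^2 + bs + c. Substituting each data point gives a linear system:
  c = 0
  16a + 4b + c = 12
  64a + 8b + c = 56
Solving the system yields a = 1, b = -1, c = 0.
So q(s) = s² - s.
Check: q(8) = 56. ✓

q(s) = s^2 - s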